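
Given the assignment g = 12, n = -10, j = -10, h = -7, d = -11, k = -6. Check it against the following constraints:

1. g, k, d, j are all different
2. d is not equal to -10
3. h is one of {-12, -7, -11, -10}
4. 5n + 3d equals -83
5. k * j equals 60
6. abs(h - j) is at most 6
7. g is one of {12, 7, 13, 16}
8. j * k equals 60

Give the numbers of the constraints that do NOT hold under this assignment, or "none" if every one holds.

All constraints are satisfied.

1. values 12, -6, -11, -10 are pairwise distinct  OK
2. d = -11, and -11 ≠ -10  OK
3. h = -7 is in {-12, -7, -11, -10}  OK
4. 5n + 3d = 5(-10) + 3(-11) = -83  OK
5. k * j = -6 * (-10) = 60  OK
6. abs(-7 - (-10)) = 3; 3 ≤ 6  OK
7. g = 12 is in {12, 7, 13, 16}  OK
8. j * k = -10 * (-6) = 60  OK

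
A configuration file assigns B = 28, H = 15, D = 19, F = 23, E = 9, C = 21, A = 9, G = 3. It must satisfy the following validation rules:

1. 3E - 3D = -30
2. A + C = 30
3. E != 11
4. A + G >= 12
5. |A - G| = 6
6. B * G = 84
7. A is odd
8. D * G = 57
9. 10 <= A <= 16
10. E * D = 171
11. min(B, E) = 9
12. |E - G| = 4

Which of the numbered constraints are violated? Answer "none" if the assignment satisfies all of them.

1. 3E - 3D = 3(9) - 3(19) = -30  OK
2. A + C = 9 + 21 = 30  OK
3. E = 9, and 9 ≠ 11  OK
4. A + G = 9 + 3 = 12; 12 ≥ 12  OK
5. |9 - 3| = 6  OK
6. B * G = 28 * 3 = 84  OK
7. A = 9 is odd  OK
8. D * G = 19 * 3 = 57  OK
9. A = 9 is outside [10, 16]  FAIL
10. E * D = 9 * 19 = 171  OK
11. min(28, 9) = 9  OK
12. |9 - 3| = 6, not 4  FAIL

No — constraints 9, 12 are not satisfied.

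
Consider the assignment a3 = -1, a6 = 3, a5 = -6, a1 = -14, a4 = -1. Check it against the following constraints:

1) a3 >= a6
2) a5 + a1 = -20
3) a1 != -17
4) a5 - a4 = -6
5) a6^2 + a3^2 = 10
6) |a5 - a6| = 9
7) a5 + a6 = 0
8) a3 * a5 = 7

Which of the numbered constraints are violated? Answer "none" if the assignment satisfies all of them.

Constraints 1, 4, 7, and 8 are violated.

1) a3 = -1, a6 = 3; -1 < 3 (want ≥) — does not hold.
2) a5 + a1 = -6 + (-14) = -20 — holds.
3) a1 = -14, and -14 ≠ -17 — holds.
4) a5 - a4 = -6 - (-1) = -5, not -6 — does not hold.
5) a6^2 + a3^2 = 3^2 + (-1)^2 = 9 + 1 = 10 — holds.
6) |-6 - 3| = 9 — holds.
7) a5 + a6 = -6 + 3 = -3, not 0 — does not hold.
8) a3 * a5 = -1 * (-6) = 6, not 7 — does not hold.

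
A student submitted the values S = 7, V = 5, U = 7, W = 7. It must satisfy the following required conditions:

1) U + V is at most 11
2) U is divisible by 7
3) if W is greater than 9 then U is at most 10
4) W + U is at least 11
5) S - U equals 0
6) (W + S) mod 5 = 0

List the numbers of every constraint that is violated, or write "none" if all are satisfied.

Constraints 1 and 6 do not hold.

1) U + V = 7 + 5 = 12; 12 > 11, bound 11 not met — fails.
2) 7 / 7 = 1, so 7 divides 7 — holds.
3) W = 7, not > 9; antecedent false, conditional vacuously true — holds.
4) W + U = 7 + 7 = 14; 14 ≥ 11 — holds.
5) S - U = 7 - 7 = 0 — holds.
6) W + S = 14; 14 mod 5 = 4, not 0 — fails.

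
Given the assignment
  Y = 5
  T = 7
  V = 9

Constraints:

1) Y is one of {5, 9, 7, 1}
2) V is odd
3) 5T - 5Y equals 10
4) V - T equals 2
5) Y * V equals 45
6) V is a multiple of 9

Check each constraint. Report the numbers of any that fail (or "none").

None — every constraint holds.

1) Y = 5 is in {5, 9, 7, 1} — satisfied.
2) V = 9 is odd — satisfied.
3) 5T - 5Y = 5(7) - 5(5) = 10 — satisfied.
4) V - T = 9 - 7 = 2 — satisfied.
5) Y * V = 5 * 9 = 45 — satisfied.
6) 9 / 9 = 1, so 9 divides 9 — satisfied.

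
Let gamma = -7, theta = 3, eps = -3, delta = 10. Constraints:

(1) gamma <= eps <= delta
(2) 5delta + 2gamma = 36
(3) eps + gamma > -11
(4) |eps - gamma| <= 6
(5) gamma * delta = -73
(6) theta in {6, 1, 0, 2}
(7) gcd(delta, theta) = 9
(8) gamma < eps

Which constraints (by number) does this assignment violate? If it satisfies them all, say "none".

(1) values -7 <= -3 <= 10 — holds.
(2) 5delta + 2gamma = 5(10) + 2(-7) = 36 — holds.
(3) eps + gamma = -3 + (-7) = -10; -10 > -11 — holds.
(4) |-3 - (-7)| = 4; 4 ≤ 6 — holds.
(5) gamma * delta = -7 * 10 = -70, not -73 — fails.
(6) theta = 3 is not in {6, 1, 0, 2} — fails.
(7) gcd(10, 3) = 1, not 9 — fails.
(8) gamma = -7, eps = -3; -7 < -3 — holds.

No — constraints 5, 6, and 7 are not satisfied.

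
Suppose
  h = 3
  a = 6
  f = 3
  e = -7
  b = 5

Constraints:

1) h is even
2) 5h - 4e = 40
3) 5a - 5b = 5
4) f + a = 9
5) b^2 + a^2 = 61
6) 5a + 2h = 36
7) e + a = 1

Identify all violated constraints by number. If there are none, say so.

1) h = 3 is odd — fails.
2) 5h - 4e = 5(3) - 4(-7) = 43, not 40 — fails.
3) 5a - 5b = 5(6) - 5(5) = 5 — holds.
4) f + a = 3 + 6 = 9 — holds.
5) b^2 + a^2 = 5^2 + 6^2 = 25 + 36 = 61 — holds.
6) 5a + 2h = 5(6) + 2(3) = 36 — holds.
7) e + a = -7 + 6 = -1, not 1 — fails.

Violated: 1, 2, and 7.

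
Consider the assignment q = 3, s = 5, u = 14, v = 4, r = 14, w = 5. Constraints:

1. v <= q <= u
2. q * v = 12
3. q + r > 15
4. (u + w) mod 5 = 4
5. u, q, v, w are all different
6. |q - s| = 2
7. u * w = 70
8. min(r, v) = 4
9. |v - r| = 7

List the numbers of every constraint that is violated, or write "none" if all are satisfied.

1. values 4, 3, 14; v = 4 is not <= q = 3 — violated.
2. q * v = 3 * 4 = 12 — satisfied.
3. q + r = 3 + 14 = 17; 17 > 15 — satisfied.
4. u + w = 19; 19 mod 5 = 4 — satisfied.
5. values 14, 3, 4, 5 are pairwise distinct — satisfied.
6. |3 - 5| = 2 — satisfied.
7. u * w = 14 * 5 = 70 — satisfied.
8. min(14, 4) = 4 — satisfied.
9. |4 - 14| = 10, not 7 — violated.

The assignment fails constraints 1, 9.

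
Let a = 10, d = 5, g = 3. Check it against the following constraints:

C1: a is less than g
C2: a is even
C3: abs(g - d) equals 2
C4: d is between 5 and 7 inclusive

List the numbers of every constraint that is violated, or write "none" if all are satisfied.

Violated: 1.

C1: a = 10, g = 3; 10 ≥ 3 (want <) — violated.
C2: a = 10 is even — OK.
C3: abs(3 - 5) = 2 — OK.
C4: d = 5 lies in [5, 7] — OK.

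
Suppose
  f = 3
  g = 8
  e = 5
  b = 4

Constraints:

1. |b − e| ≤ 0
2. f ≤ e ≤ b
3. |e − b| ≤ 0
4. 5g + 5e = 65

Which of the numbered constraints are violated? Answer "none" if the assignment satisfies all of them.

Violated: 1, 2, 3.

1. |4 − 5| = 1; 1 > 0, exceeds bound 0 — does not hold.
2. values 3, 5, 4; e = 5 is not ≤ b = 4 — does not hold.
3. |5 − 4| = 1; 1 > 0, exceeds bound 0 — does not hold.
4. 5g + 5e = 5(8) + 5(5) = 65 — holds.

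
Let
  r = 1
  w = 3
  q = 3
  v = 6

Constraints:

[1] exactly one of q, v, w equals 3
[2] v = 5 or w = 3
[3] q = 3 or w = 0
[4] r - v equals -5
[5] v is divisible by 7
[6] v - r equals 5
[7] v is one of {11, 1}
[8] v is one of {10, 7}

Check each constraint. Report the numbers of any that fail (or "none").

[1] q=3, v=6, w=3; 2 of them equal 3, not exactly one  fails
[2] v = 6 ≠ 5, but w = 3 = 3 (second disjunct)  holds
[3] q = 3 = 3 (first disjunct)  holds
[4] r - v = 1 - 6 = -5  holds
[5] 6 = 7*0 + 6, so 7 does not divide 6  fails
[6] v - r = 6 - 1 = 5  holds
[7] v = 6 is not in {11, 1}  fails
[8] v = 6 is not in {10, 7}  fails

Violated: 1, 5, 7, 8.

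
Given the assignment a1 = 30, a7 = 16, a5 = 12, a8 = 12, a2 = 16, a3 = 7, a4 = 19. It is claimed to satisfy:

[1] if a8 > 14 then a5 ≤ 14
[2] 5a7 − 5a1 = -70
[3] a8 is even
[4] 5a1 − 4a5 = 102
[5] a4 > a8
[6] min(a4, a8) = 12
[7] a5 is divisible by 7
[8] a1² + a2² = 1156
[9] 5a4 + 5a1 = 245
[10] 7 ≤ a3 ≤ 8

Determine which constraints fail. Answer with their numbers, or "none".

[1] a8 = 12, not > 14; antecedent false, conditional vacuously true — holds.
[2] 5a7 − 5a1 = 5(16) − 5(30) = -70 — holds.
[3] a8 = 12 is even — holds.
[4] 5a1 − 4a5 = 5(30) − 4(12) = 102 — holds.
[5] a4 = 19, a8 = 12; 19 > 12 — holds.
[6] min(19, 12) = 12 — holds.
[7] 12 = 7×1 + 5, so 7 does not divide 12 — fails.
[8] a1² + a2² = 30² + 16² = 900 + 256 = 1156 — holds.
[9] 5a4 + 5a1 = 5(19) + 5(30) = 245 — holds.
[10] a3 = 7 lies in [7, 8] — holds.

The assignment fails constraint 7.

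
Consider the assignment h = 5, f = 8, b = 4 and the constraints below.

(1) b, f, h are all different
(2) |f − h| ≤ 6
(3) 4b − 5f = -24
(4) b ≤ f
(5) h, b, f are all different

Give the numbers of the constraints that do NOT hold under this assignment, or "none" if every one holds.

(1) values 4, 8, 5 are pairwise distinct — holds.
(2) |8 − 5| = 3; 3 ≤ 6 — holds.
(3) 4b − 5f = 4(4) − 5(8) = -24 — holds.
(4) b = 4, f = 8; 4 ≤ 8 — holds.
(5) values 5, 4, 8 are pairwise distinct — holds.

None — every constraint holds.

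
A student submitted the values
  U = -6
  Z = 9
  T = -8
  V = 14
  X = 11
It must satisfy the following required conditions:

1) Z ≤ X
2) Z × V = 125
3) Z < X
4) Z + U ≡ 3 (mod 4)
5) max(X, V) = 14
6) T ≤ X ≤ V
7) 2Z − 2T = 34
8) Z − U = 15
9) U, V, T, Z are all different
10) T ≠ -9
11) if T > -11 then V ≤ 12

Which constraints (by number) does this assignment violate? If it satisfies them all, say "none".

1) Z = 9, X = 11; 9 ≤ 11 — satisfied.
2) Z × V = 9 × 14 = 126, not 125 — violated.
3) Z = 9, X = 11; 9 < 11 — satisfied.
4) Z + U = 3; 3 mod 4 = 3 — satisfied.
5) max(11, 14) = 14 — satisfied.
6) values -8 ≤ 11 ≤ 14 — satisfied.
7) 2Z − 2T = 2(9) − 2(-8) = 34 — satisfied.
8) Z − U = 9 − (-6) = 15 — satisfied.
9) values -6, 14, -8, 9 are pairwise distinct — satisfied.
10) T = -8, and -8 ≠ -9 — satisfied.
11) T = -8 > -11, so we need V ≤ 12; but V = 14 > 12 — violated.

No — constraints 2 and 11 are not satisfied.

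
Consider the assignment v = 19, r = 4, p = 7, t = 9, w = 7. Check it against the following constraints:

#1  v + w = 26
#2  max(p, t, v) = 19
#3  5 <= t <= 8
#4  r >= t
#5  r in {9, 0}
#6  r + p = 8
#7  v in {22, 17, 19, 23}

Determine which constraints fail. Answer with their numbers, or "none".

The assignment fails constraints 3, 4, 5, and 6.

#1 v + w = 19 + 7 = 26 — satisfied.
#2 max(7, 9, 19) = 19 — satisfied.
#3 t = 9 is outside [5, 8] — violated.
#4 r = 4, t = 9; 4 < 9 (want ≥) — violated.
#5 r = 4 is not in {9, 0} — violated.
#6 r + p = 4 + 7 = 11, not 8 — violated.
#7 v = 19 is in {22, 17, 19, 23} — satisfied.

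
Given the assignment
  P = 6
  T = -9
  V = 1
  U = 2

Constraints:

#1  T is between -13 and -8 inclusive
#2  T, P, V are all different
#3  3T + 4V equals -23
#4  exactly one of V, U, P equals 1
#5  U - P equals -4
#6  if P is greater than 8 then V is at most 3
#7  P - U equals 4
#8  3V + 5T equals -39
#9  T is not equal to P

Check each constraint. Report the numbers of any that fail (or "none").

Constraint 8 does not hold.

#1 T = -9 lies in [-13, -8] — OK.
#2 values -9, 6, 1 are pairwise distinct — OK.
#3 3T + 4V = 3(-9) + 4(1) = -23 — OK.
#4 V=1, U=2, P=6; 1 of them equals 1 — OK.
#5 U - P = 2 - 6 = -4 — OK.
#6 P = 6, not > 8; antecedent false, conditional vacuously true — OK.
#7 P - U = 6 - 2 = 4 — OK.
#8 3V + 5T = 3(1) + 5(-9) = -42, not -39 — violated.
#9 T = -9, P = 6; distinct — OK.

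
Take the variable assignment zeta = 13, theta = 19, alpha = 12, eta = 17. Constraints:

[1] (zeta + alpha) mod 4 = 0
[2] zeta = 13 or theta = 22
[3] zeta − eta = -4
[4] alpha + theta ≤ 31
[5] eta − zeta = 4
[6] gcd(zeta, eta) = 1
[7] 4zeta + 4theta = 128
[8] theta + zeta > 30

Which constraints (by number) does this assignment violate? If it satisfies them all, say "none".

Violated: 1.

[1] zeta + alpha = 25; 25 mod 4 = 1, not 0  false
[2] zeta = 13 = 13 (first disjunct)  true
[3] zeta − eta = 13 − 17 = -4  true
[4] alpha + theta = 12 + 19 = 31; 31 ≤ 31  true
[5] eta − zeta = 17 − 13 = 4  true
[6] gcd(13, 17) = 1  true
[7] 4zeta + 4theta = 4(13) + 4(19) = 128  true
[8] theta + zeta = 19 + 13 = 32; 32 > 30  true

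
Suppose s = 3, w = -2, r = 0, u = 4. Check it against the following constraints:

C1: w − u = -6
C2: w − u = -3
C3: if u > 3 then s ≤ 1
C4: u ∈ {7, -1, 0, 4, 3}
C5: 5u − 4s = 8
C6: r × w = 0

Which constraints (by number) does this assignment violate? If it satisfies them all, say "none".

C1: w − u = -2 − 4 = -6 — satisfied.
C2: w − u = -2 − 4 = -6, not -3 — violated.
C3: u = 4 > 3, so we need s ≤ 1; but s = 3 > 1 — violated.
C4: u = 4 is in {7, -1, 0, 4, 3} — satisfied.
C5: 5u − 4s = 5(4) − 4(3) = 8 — satisfied.
C6: r × w = 0 × (-2) = 0 — satisfied.

Constraints 2 and 3 are violated.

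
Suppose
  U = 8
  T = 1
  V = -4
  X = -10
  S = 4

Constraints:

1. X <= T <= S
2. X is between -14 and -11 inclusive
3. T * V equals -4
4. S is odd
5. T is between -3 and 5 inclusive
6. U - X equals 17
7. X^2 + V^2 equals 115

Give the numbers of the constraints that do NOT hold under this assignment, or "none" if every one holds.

The assignment fails constraints 2, 4, 6, and 7.

1. values -10 <= 1 <= 4 — satisfied.
2. X = -10 is outside [-14, -11] — violated.
3. T * V = 1 * (-4) = -4 — satisfied.
4. S = 4 is even — violated.
5. T = 1 lies in [-3, 5] — satisfied.
6. U - X = 8 - (-10) = 18, not 17 — violated.
7. X^2 + V^2 = (-10)^2 + (-4)^2 = 100 + 16 = 116, not 115 — violated.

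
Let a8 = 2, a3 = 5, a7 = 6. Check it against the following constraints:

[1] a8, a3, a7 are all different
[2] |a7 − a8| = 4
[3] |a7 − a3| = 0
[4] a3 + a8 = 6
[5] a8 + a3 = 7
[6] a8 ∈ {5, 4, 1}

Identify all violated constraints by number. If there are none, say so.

[1] values 2, 5, 6 are pairwise distinct — holds.
[2] |6 − 2| = 4 — holds.
[3] |6 − 5| = 1, not 0 — fails.
[4] a3 + a8 = 5 + 2 = 7, not 6 — fails.
[5] a8 + a3 = 2 + 5 = 7 — holds.
[6] a8 = 2 is not in {5, 4, 1} — fails.

Constraints 3, 4, 6 are violated.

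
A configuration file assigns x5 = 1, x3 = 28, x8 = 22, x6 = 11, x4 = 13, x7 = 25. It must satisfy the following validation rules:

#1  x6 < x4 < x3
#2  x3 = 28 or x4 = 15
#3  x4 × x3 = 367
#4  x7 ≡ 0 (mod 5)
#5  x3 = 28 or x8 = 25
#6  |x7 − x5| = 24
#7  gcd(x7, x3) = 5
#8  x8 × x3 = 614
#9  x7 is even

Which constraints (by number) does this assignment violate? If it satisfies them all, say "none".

Violated: 3, 7, 8, 9.

#1 values 11 < 13 < 28 — holds.
#2 x3 = 28 = 28 (first disjunct) — holds.
#3 x4 × x3 = 13 × 28 = 364, not 367 — does not hold.
#4 25 mod 5 = 0 — holds.
#5 x3 = 28 = 28 (first disjunct) — holds.
#6 |25 − 1| = 24 — holds.
#7 gcd(25, 28) = 1, not 5 — does not hold.
#8 x8 × x3 = 22 × 28 = 616, not 614 — does not hold.
#9 x7 = 25 is odd — does not hold.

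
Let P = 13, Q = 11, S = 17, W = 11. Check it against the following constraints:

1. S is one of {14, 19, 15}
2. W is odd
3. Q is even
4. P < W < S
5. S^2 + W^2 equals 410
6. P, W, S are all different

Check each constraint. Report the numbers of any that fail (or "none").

1. S = 17 is not in {14, 19, 15} — violated.
2. W = 11 is odd — satisfied.
3. Q = 11 is odd — violated.
4. values 13, 11, 17; P = 13 is not < W = 11 — violated.
5. S^2 + W^2 = 17^2 + 11^2 = 289 + 121 = 410 — satisfied.
6. values 13, 11, 17 are pairwise distinct — satisfied.

Constraints 1, 3, and 4 do not hold.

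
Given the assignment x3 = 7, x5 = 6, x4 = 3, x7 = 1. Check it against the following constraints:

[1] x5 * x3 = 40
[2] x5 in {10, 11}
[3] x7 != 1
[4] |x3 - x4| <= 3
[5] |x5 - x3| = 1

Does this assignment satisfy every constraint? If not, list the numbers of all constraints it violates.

[1] x5 * x3 = 6 * 7 = 42, not 40  ✗
[2] x5 = 6 is not in {10, 11}  ✗
[3] x7 = 1, but 1 is required to differ  ✗
[4] |7 - 3| = 4; 4 > 3, exceeds bound 3  ✗
[5] |6 - 7| = 1  ✓

Constraints 1, 2, 3, and 4 are violated.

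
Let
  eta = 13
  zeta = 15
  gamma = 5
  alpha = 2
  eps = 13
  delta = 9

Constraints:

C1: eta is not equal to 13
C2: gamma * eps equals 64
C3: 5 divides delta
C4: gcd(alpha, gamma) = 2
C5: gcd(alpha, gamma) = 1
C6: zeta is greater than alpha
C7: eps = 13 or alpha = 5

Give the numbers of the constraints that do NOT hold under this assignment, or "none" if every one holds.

C1: eta = 13, but 13 is required to differ — violated.
C2: gamma * eps = 5 * 13 = 65, not 64 — violated.
C3: 9 = 5*1 + 4, so 5 does not divide 9 — violated.
C4: gcd(2, 5) = 1, not 2 — violated.
C5: gcd(2, 5) = 1 — satisfied.
C6: zeta = 15, alpha = 2; 15 > 2 — satisfied.
C7: eps = 13 = 13 (first disjunct) — satisfied.

Constraints 1, 2, 3, and 4 are violated.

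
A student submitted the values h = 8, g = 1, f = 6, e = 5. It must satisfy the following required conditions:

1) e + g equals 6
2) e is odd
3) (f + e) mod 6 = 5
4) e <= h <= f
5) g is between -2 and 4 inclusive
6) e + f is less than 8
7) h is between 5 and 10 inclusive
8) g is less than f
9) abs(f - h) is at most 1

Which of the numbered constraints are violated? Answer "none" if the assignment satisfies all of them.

1) e + g = 5 + 1 = 6 — OK.
2) e = 5 is odd — OK.
3) f + e = 11; 11 mod 6 = 5 — OK.
4) values 5, 8, 6; h = 8 is not <= f = 6 — violated.
5) g = 1 lies in [-2, 4] — OK.
6) e + f = 5 + 6 = 11; 11 ≥ 8, bound 8 not met — violated.
7) h = 8 lies in [5, 10] — OK.
8) g = 1, f = 6; 1 < 6 — OK.
9) abs(6 - 8) = 2; 2 > 1, exceeds bound 1 — violated.

The assignment fails constraints 4, 6, and 9.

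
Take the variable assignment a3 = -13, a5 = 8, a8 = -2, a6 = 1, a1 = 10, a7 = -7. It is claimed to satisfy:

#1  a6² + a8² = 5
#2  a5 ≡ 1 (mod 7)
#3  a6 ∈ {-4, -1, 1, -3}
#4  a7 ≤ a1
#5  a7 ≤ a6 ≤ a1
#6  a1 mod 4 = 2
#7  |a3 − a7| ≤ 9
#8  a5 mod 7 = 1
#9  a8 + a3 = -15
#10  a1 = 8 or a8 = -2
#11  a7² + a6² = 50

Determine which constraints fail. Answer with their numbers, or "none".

No violations.

#1 a6² + a8² = 1² + (-2)² = 1 + 4 = 5  ✔
#2 8 mod 7 = 1  ✔
#3 a6 = 1 is in {-4, -1, 1, -3}  ✔
#4 a7 = -7, a1 = 10; -7 ≤ 10  ✔
#5 values -7 ≤ 1 ≤ 10  ✔
#6 10 mod 4 = 2  ✔
#7 |-13 − (-7)| = 6; 6 ≤ 9  ✔
#8 8 mod 7 = 1  ✔
#9 a8 + a3 = -2 + (-13) = -15  ✔
#10 a1 = 10 ≠ 8, but a8 = -2 = -2 (second disjunct)  ✔
#11 a7² + a6² = (-7)² + 1² = 49 + 1 = 50  ✔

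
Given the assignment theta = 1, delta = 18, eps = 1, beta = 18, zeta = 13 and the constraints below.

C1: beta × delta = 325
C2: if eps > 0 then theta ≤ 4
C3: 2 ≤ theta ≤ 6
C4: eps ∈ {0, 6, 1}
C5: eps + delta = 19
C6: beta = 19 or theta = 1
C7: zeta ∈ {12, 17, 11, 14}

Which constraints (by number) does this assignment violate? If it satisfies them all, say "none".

Constraints 1, 3, and 7 are violated.

C1: beta × delta = 18 × 18 = 324, not 325 — fails.
C2: eps = 1 > 0, so we need theta ≤ 4; theta = 1 ≤ 4 — holds.
C3: theta = 1 is outside [2, 6] — fails.
C4: eps = 1 is in {0, 6, 1} — holds.
C5: eps + delta = 1 + 18 = 19 — holds.
C6: beta = 18 ≠ 19, but theta = 1 = 1 (second disjunct) — holds.
C7: zeta = 13 is not in {12, 17, 11, 14} — fails.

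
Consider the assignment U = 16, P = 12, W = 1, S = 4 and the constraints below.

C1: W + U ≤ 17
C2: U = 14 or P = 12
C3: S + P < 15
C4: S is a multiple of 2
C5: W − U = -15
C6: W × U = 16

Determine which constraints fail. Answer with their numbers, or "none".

No — constraint 3 is not satisfied.

C1: W + U = 1 + 16 = 17; 17 ≤ 17 — holds.
C2: U = 16 ≠ 14, but P = 12 = 12 (second disjunct) — holds.
C3: S + P = 4 + 12 = 16; 16 ≥ 15, bound 15 not met — fails.
C4: 4 / 2 = 2, so 2 divides 4 — holds.
C5: W − U = 1 − 16 = -15 — holds.
C6: W × U = 1 × 16 = 16 — holds.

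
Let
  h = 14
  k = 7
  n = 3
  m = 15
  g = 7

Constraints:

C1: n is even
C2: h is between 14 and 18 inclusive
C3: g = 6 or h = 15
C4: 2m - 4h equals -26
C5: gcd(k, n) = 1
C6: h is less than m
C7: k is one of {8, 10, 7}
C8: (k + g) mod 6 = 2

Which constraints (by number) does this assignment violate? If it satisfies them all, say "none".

The assignment fails constraints 1, 3.

C1: n = 3 is odd — fails.
C2: h = 14 lies in [14, 18] — holds.
C3: g = 7 ≠ 6 and h = 14 ≠ 15; both disjuncts false — fails.
C4: 2m - 4h = 2(15) - 4(14) = -26 — holds.
C5: gcd(7, 3) = 1 — holds.
C6: h = 14, m = 15; 14 < 15 — holds.
C7: k = 7 is in {8, 10, 7} — holds.
C8: k + g = 14; 14 mod 6 = 2 — holds.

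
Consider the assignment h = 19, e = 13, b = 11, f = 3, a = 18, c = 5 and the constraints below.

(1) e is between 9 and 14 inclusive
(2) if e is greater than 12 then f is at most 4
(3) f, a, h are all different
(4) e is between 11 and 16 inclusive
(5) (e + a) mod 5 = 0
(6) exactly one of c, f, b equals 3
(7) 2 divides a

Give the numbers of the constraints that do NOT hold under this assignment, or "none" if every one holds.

(1) e = 13 lies in [9, 14] — satisfied.
(2) e = 13 > 12, so we need f ≤ 4; f = 3 ≤ 4 — satisfied.
(3) values 3, 18, 19 are pairwise distinct — satisfied.
(4) e = 13 lies in [11, 16] — satisfied.
(5) e + a = 31; 31 mod 5 = 1, not 0 — violated.
(6) c=5, f=3, b=11; 1 of them equals 3 — satisfied.
(7) 18 / 2 = 9, so 2 divides 18 — satisfied.

The assignment fails constraint 5.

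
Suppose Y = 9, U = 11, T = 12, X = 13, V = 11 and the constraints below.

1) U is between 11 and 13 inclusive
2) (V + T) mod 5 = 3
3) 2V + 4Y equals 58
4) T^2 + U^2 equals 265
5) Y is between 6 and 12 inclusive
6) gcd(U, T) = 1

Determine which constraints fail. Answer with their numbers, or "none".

1) U = 11 lies in [11, 13]  ✔
2) V + T = 23; 23 mod 5 = 3  ✔
3) 2V + 4Y = 2(11) + 4(9) = 58  ✔
4) T^2 + U^2 = 12^2 + 11^2 = 144 + 121 = 265  ✔
5) Y = 9 lies in [6, 12]  ✔
6) gcd(11, 12) = 1  ✔

All constraints are satisfied.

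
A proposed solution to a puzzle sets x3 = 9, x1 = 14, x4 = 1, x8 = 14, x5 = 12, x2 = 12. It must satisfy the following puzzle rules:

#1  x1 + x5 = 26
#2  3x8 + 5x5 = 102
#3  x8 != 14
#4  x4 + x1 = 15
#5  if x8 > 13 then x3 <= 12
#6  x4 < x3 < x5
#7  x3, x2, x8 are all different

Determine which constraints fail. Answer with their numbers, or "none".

Constraint 3 is violated.

#1 x1 + x5 = 14 + 12 = 26  ✔
#2 3x8 + 5x5 = 3(14) + 5(12) = 102  ✔
#3 x8 = 14, but 14 is required to differ  ✘
#4 x4 + x1 = 1 + 14 = 15  ✔
#5 x8 = 14 > 13, so we need x3 ≤ 12; x3 = 9 ≤ 12  ✔
#6 values 1 < 9 < 12  ✔
#7 values 9, 12, 14 are pairwise distinct  ✔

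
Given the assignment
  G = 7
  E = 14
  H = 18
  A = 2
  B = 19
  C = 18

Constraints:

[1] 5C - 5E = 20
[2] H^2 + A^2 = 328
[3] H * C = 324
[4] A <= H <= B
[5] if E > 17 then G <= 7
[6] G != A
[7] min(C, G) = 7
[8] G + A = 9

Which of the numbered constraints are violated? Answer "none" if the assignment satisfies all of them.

The assignment satisfies every constraint.

[1] 5C - 5E = 5(18) - 5(14) = 20 — OK.
[2] H^2 + A^2 = 18^2 + 2^2 = 324 + 4 = 328 — OK.
[3] H * C = 18 * 18 = 324 — OK.
[4] values 2 <= 18 <= 19 — OK.
[5] E = 14, not > 17; antecedent false, conditional vacuously true — OK.
[6] G = 7, A = 2; distinct — OK.
[7] min(18, 7) = 7 — OK.
[8] G + A = 7 + 2 = 9 — OK.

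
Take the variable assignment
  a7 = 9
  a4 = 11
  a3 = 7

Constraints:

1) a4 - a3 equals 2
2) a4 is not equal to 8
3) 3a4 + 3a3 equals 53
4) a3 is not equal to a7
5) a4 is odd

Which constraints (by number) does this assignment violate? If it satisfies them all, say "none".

1) a4 - a3 = 11 - 7 = 4, not 2  false
2) a4 = 11, and 11 ≠ 8  true
3) 3a4 + 3a3 = 3(11) + 3(7) = 54, not 53  false
4) a3 = 7, a7 = 9; distinct  true
5) a4 = 11 is odd  true

No — constraints 1, 3 are not satisfied.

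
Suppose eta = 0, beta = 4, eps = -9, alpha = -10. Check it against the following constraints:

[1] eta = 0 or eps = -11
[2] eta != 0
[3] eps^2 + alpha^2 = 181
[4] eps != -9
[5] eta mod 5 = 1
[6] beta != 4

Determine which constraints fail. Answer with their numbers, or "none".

[1] eta = 0 = 0 (first disjunct) — OK.
[2] eta = 0, but 0 is required to differ — violated.
[3] eps^2 + alpha^2 = (-9)^2 + (-10)^2 = 81 + 100 = 181 — OK.
[4] eps = -9, but -9 is required to differ — violated.
[5] 0 mod 5 = 0, not 1 — violated.
[6] beta = 4, but 4 is required to differ — violated.

Constraints 2, 4, 5, and 6 do not hold.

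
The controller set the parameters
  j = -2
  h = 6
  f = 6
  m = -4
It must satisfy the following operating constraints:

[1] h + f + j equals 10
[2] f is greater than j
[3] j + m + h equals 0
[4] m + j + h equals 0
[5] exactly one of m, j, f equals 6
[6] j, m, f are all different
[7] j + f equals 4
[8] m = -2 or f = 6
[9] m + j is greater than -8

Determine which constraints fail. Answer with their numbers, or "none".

The assignment satisfies every constraint.

[1] h + f + j = 6 + 6 + (-2) = 10 — satisfied.
[2] f = 6, j = -2; 6 > -2 — satisfied.
[3] j + m + h = -2 + (-4) + 6 = 0 — satisfied.
[4] m + j + h = -4 + (-2) + 6 = 0 — satisfied.
[5] m=-4, j=-2, f=6; 1 of them equals 6 — satisfied.
[6] values -2, -4, 6 are pairwise distinct — satisfied.
[7] j + f = -2 + 6 = 4 — satisfied.
[8] m = -4 ≠ -2, but f = 6 = 6 (second disjunct) — satisfied.
[9] m + j = -4 + (-2) = -6; -6 > -8 — satisfied.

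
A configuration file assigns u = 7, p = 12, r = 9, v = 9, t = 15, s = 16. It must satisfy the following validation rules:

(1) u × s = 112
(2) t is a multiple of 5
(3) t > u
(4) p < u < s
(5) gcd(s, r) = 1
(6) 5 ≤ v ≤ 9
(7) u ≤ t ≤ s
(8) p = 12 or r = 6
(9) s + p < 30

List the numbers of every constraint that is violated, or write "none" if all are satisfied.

(1) u × s = 7 × 16 = 112  ✔
(2) 15 / 5 = 3, so 5 divides 15  ✔
(3) t = 15, u = 7; 15 > 7  ✔
(4) values 12, 7, 16; p = 12 is not < u = 7  ✘
(5) gcd(16, 9) = 1  ✔
(6) v = 9 lies in [5, 9]  ✔
(7) values 7 ≤ 15 ≤ 16  ✔
(8) p = 12 = 12 (first disjunct)  ✔
(9) s + p = 16 + 12 = 28; 28 < 30  ✔

Constraint 4 is violated.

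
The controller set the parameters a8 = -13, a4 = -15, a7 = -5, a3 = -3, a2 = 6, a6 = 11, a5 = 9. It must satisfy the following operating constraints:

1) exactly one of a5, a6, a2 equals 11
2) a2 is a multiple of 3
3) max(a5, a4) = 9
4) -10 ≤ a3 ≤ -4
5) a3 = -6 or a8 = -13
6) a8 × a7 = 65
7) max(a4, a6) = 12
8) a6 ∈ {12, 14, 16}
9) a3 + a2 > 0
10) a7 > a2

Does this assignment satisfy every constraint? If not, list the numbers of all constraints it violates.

The assignment fails constraints 4, 7, 8, 10.

1) a5=9, a6=11, a2=6; 1 of them equals 11 — OK.
2) 6 / 3 = 2, so 3 divides 6 — OK.
3) max(9, -15) = 9 — OK.
4) a3 = -3 is outside [-10, -4] — violated.
5) a3 = -3 ≠ -6, but a8 = -13 = -13 (second disjunct) — OK.
6) a8 × a7 = -13 × (-5) = 65 — OK.
7) max(-15, 11) = 11, not 12 — violated.
8) a6 = 11 is not in {12, 14, 16} — violated.
9) a3 + a2 = -3 + 6 = 3; 3 > 0 — OK.
10) a7 = -5, a2 = 6; -5 ≤ 6 (want >) — violated.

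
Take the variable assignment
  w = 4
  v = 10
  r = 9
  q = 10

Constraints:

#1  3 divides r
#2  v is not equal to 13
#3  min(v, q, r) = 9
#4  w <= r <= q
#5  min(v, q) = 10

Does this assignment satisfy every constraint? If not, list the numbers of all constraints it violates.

All constraints are satisfied.

#1 9 / 3 = 3, so 3 divides 9  ✓
#2 v = 10, and 10 ≠ 13  ✓
#3 min(10, 10, 9) = 9  ✓
#4 values 4 <= 9 <= 10  ✓
#5 min(10, 10) = 10  ✓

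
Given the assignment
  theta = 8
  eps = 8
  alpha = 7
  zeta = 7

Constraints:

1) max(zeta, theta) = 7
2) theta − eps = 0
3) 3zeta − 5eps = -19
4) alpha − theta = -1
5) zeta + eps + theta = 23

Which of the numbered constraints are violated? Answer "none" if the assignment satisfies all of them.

1) max(7, 8) = 8, not 7 — violated.
2) theta − eps = 8 − 8 = 0 — OK.
3) 3zeta − 5eps = 3(7) − 5(8) = -19 — OK.
4) alpha − theta = 7 − 8 = -1 — OK.
5) zeta + eps + theta = 7 + 8 + 8 = 23 — OK.

No — constraint 1 is not satisfied.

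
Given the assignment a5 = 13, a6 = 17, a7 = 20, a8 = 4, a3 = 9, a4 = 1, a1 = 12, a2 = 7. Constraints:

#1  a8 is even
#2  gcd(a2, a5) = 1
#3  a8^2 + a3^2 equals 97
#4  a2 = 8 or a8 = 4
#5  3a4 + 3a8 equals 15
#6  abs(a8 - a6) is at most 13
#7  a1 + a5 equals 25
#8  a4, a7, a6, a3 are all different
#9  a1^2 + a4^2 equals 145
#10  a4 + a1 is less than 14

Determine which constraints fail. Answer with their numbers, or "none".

The assignment satisfies every constraint.

#1 a8 = 4 is even — holds.
#2 gcd(7, 13) = 1 — holds.
#3 a8^2 + a3^2 = 4^2 + 9^2 = 16 + 81 = 97 — holds.
#4 a2 = 7 ≠ 8, but a8 = 4 = 4 (second disjunct) — holds.
#5 3a4 + 3a8 = 3(1) + 3(4) = 15 — holds.
#6 abs(4 - 17) = 13; 13 ≤ 13 — holds.
#7 a1 + a5 = 12 + 13 = 25 — holds.
#8 values 1, 20, 17, 9 are pairwise distinct — holds.
#9 a1^2 + a4^2 = 12^2 + 1^2 = 144 + 1 = 145 — holds.
#10 a4 + a1 = 1 + 12 = 13; 13 < 14 — holds.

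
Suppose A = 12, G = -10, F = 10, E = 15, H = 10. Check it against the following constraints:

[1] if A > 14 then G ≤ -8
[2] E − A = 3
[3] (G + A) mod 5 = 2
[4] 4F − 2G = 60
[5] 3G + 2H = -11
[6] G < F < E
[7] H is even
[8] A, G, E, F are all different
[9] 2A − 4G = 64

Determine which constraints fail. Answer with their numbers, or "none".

No — constraint 5 is not satisfied.

[1] A = 12, not > 14; antecedent false, conditional vacuously true  true
[2] E − A = 15 − 12 = 3  true
[3] G + A = 2; 2 mod 5 = 2  true
[4] 4F − 2G = 4(10) − 2(-10) = 60  true
[5] 3G + 2H = 3(-10) + 2(10) = -10, not -11  false
[6] values -10 < 10 < 15  true
[7] H = 10 is even  true
[8] values 12, -10, 15, 10 are pairwise distinct  true
[9] 2A − 4G = 2(12) − 4(-10) = 64  true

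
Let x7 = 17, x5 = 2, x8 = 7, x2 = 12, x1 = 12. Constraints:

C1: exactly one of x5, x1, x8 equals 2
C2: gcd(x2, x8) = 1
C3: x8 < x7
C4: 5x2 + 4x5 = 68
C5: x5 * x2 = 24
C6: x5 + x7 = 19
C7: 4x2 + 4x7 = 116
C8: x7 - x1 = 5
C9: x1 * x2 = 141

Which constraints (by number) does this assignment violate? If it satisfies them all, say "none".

No — constraint 9 is not satisfied.

C1: x5=2, x1=12, x8=7; 1 of them equals 2 — satisfied.
C2: gcd(12, 7) = 1 — satisfied.
C3: x8 = 7, x7 = 17; 7 < 17 — satisfied.
C4: 5x2 + 4x5 = 5(12) + 4(2) = 68 — satisfied.
C5: x5 * x2 = 2 * 12 = 24 — satisfied.
C6: x5 + x7 = 2 + 17 = 19 — satisfied.
C7: 4x2 + 4x7 = 4(12) + 4(17) = 116 — satisfied.
C8: x7 - x1 = 17 - 12 = 5 — satisfied.
C9: x1 * x2 = 12 * 12 = 144, not 141 — violated.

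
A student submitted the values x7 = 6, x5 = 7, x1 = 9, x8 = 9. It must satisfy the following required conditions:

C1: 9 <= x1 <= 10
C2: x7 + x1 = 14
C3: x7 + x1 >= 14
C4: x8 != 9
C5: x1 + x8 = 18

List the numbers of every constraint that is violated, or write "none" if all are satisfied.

C1: x1 = 9 lies in [9, 10] — holds.
C2: x7 + x1 = 6 + 9 = 15, not 14 — fails.
C3: x7 + x1 = 6 + 9 = 15; 15 ≥ 14 — holds.
C4: x8 = 9, but 9 is required to differ — fails.
C5: x1 + x8 = 9 + 9 = 18 — holds.

Constraints 2, 4 do not hold.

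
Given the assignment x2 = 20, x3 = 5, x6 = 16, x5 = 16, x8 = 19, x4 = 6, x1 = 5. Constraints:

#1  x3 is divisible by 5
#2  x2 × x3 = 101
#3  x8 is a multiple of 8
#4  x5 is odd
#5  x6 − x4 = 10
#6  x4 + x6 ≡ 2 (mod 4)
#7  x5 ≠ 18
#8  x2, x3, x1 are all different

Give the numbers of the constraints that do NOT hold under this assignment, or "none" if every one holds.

#1 5 / 5 = 1, so 5 divides 5 — holds.
#2 x2 × x3 = 20 × 5 = 100, not 101 — does not hold.
#3 19 = 8×2 + 3, so 8 does not divide 19 — does not hold.
#4 x5 = 16 is even — does not hold.
#5 x6 − x4 = 16 − 6 = 10 — holds.
#6 x4 + x6 = 22; 22 mod 4 = 2 — holds.
#7 x5 = 16, and 16 ≠ 18 — holds.
#8 x3 = x1 = 5, not all different — does not hold.

No — constraints 2, 3, 4, and 8 are not satisfied.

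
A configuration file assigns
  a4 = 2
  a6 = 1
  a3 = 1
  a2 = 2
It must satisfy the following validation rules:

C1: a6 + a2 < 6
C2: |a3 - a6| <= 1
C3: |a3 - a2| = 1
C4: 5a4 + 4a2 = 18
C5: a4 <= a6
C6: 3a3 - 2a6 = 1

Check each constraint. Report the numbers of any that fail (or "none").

Constraint 5 does not hold.

C1: a6 + a2 = 1 + 2 = 3; 3 < 6  OK
C2: |1 - 1| = 0; 0 ≤ 1  OK
C3: |1 - 2| = 1  OK
C4: 5a4 + 4a2 = 5(2) + 4(2) = 18  OK
C5: a4 = 2, a6 = 1; 2 > 1 (want ≤)  FAIL
C6: 3a3 - 2a6 = 3(1) - 2(1) = 1  OK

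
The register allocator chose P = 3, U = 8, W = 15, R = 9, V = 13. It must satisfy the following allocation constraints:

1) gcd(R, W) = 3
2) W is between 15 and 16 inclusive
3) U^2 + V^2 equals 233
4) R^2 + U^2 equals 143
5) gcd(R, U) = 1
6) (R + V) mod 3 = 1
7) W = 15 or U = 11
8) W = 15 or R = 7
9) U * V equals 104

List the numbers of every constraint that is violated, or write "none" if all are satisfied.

1) gcd(9, 15) = 3 — holds.
2) W = 15 lies in [15, 16] — holds.
3) U^2 + V^2 = 8^2 + 13^2 = 64 + 169 = 233 — holds.
4) R^2 + U^2 = 9^2 + 8^2 = 81 + 64 = 145, not 143 — fails.
5) gcd(9, 8) = 1 — holds.
6) R + V = 22; 22 mod 3 = 1 — holds.
7) W = 15 = 15 (first disjunct) — holds.
8) W = 15 = 15 (first disjunct) — holds.
9) U * V = 8 * 13 = 104 — holds.

The assignment fails constraint 4.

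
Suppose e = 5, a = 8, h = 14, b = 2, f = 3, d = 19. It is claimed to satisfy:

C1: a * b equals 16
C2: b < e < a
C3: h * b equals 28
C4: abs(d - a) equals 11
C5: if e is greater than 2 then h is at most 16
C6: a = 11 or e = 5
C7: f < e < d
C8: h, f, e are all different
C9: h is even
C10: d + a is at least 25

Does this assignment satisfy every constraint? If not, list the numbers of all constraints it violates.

C1: a * b = 8 * 2 = 16 — OK.
C2: values 2 < 5 < 8 — OK.
C3: h * b = 14 * 2 = 28 — OK.
C4: abs(19 - 8) = 11 — OK.
C5: e = 5 > 2, so we need h ≤ 16; h = 14 ≤ 16 — OK.
C6: a = 8 ≠ 11, but e = 5 = 5 (second disjunct) — OK.
C7: values 3 < 5 < 19 — OK.
C8: values 14, 3, 5 are pairwise distinct — OK.
C9: h = 14 is even — OK.
C10: d + a = 19 + 8 = 27; 27 ≥ 25 — OK.

No violations.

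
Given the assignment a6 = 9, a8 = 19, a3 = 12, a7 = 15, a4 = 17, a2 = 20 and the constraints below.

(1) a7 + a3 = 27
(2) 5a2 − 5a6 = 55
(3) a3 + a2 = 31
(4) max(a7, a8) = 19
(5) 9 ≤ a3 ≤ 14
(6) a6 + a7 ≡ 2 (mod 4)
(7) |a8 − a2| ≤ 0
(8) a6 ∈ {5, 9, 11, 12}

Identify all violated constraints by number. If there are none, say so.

(1) a7 + a3 = 15 + 12 = 27 — holds.
(2) 5a2 − 5a6 = 5(20) − 5(9) = 55 — holds.
(3) a3 + a2 = 12 + 20 = 32, not 31 — fails.
(4) max(15, 19) = 19 — holds.
(5) a3 = 12 lies in [9, 14] — holds.
(6) a6 + a7 = 24; 24 mod 4 = 0, not 2 — fails.
(7) |19 − 20| = 1; 1 > 0, exceeds bound 0 — fails.
(8) a6 = 9 is in {5, 9, 11, 12} — holds.

Constraints 3, 6, and 7 are violated.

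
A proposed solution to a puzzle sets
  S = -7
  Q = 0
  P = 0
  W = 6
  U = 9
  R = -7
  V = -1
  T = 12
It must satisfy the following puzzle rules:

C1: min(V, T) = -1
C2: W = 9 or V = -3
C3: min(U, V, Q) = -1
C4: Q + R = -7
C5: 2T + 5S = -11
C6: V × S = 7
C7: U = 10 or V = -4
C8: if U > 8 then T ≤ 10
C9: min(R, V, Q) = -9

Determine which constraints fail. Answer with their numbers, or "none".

C1: min(-1, 12) = -1 — satisfied.
C2: W = 6 ≠ 9 and V = -1 ≠ -3; both disjuncts false — violated.
C3: min(9, -1, 0) = -1 — satisfied.
C4: Q + R = 0 + (-7) = -7 — satisfied.
C5: 2T + 5S = 2(12) + 5(-7) = -11 — satisfied.
C6: V × S = -1 × (-7) = 7 — satisfied.
C7: U = 9 ≠ 10 and V = -1 ≠ -4; both disjuncts false — violated.
C8: U = 9 > 8, so we need T ≤ 10; but T = 12 > 10 — violated.
C9: min(-7, -1, 0) = -7, not -9 — violated.

No — constraints 2, 7, 8, and 9 are not satisfied.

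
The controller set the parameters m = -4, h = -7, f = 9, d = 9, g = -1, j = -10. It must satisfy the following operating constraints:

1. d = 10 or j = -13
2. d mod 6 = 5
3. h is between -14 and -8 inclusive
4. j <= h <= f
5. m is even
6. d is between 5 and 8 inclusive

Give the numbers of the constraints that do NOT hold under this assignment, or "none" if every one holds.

1. d = 9 ≠ 10 and j = -10 ≠ -13; both disjuncts false — fails.
2. 9 mod 6 = 3, not 5 — fails.
3. h = -7 is outside [-14, -8] — fails.
4. values -10 <= -7 <= 9 — holds.
5. m = -4 is even — holds.
6. d = 9 is outside [5, 8] — fails.

No — constraints 1, 2, 3, and 6 are not satisfied.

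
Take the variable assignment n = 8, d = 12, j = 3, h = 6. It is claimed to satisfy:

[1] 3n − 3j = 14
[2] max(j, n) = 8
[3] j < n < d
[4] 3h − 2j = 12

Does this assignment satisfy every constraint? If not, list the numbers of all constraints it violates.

Constraint 1 does not hold.

[1] 3n − 3j = 3(8) − 3(3) = 15, not 14 — does not hold.
[2] max(3, 8) = 8 — holds.
[3] values 3 < 8 < 12 — holds.
[4] 3h − 2j = 3(6) − 2(3) = 12 — holds.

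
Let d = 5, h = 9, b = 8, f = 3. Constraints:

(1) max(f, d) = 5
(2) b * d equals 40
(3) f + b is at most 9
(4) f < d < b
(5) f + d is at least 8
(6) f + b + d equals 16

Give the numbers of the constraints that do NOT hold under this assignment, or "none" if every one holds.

The assignment fails constraint 3.

(1) max(3, 5) = 5 — holds.
(2) b * d = 8 * 5 = 40 — holds.
(3) f + b = 3 + 8 = 11; 11 > 9, bound 9 not met — fails.
(4) values 3 < 5 < 8 — holds.
(5) f + d = 3 + 5 = 8; 8 ≥ 8 — holds.
(6) f + b + d = 3 + 8 + 5 = 16 — holds.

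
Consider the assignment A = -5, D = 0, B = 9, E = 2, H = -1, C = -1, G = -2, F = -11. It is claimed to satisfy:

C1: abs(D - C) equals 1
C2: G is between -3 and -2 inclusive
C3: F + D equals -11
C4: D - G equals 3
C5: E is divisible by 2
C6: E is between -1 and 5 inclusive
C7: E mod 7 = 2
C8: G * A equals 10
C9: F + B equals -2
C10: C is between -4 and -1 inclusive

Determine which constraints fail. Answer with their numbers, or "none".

The assignment fails constraint 4.

C1: abs(0 - (-1)) = 1 — satisfied.
C2: G = -2 lies in [-3, -2] — satisfied.
C3: F + D = -11 + 0 = -11 — satisfied.
C4: D - G = 0 - (-2) = 2, not 3 — violated.
C5: 2 / 2 = 1, so 2 divides 2 — satisfied.
C6: E = 2 lies in [-1, 5] — satisfied.
C7: 2 mod 7 = 2 — satisfied.
C8: G * A = -2 * (-5) = 10 — satisfied.
C9: F + B = -11 + 9 = -2 — satisfied.
C10: C = -1 lies in [-4, -1] — satisfied.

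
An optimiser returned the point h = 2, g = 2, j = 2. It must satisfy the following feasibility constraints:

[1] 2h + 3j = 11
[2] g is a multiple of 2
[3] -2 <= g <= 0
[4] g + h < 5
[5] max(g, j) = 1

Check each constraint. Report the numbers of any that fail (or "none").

[1] 2h + 3j = 2(2) + 3(2) = 10, not 11 — violated.
[2] 2 / 2 = 1, so 2 divides 2 — OK.
[3] g = 2 is outside [-2, 0] — violated.
[4] g + h = 2 + 2 = 4; 4 < 5 — OK.
[5] max(2, 2) = 2, not 1 — violated.

Constraints 1, 3, 5 do not hold.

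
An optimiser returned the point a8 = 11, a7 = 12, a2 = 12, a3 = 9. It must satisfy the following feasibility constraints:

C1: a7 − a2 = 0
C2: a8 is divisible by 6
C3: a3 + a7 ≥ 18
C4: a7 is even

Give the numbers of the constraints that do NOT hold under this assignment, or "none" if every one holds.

C1: a7 − a2 = 12 − 12 = 0 — holds.
C2: 11 = 6×1 + 5, so 6 does not divide 11 — fails.
C3: a3 + a7 = 9 + 12 = 21; 21 ≥ 18 — holds.
C4: a7 = 12 is even — holds.

Constraint 2 does not hold.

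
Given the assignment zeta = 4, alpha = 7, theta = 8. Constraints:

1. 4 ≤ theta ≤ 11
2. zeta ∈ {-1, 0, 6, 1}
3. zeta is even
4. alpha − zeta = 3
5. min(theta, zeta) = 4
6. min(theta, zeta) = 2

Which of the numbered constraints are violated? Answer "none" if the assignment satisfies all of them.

Constraints 2, 6 are violated.

1. theta = 8 lies in [4, 11] — OK.
2. zeta = 4 is not in {-1, 0, 6, 1} — violated.
3. zeta = 4 is even — OK.
4. alpha − zeta = 7 − 4 = 3 — OK.
5. min(8, 4) = 4 — OK.
6. min(8, 4) = 4, not 2 — violated.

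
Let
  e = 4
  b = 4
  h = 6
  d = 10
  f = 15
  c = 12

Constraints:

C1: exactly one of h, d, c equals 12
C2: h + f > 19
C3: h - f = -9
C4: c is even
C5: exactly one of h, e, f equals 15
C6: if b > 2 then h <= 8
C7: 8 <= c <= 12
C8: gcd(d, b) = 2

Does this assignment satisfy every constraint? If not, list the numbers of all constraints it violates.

All constraints are satisfied.

C1: h=6, d=10, c=12; 1 of them equals 12  true
C2: h + f = 6 + 15 = 21; 21 > 19  true
C3: h - f = 6 - 15 = -9  true
C4: c = 12 is even  true
C5: h=6, e=4, f=15; 1 of them equals 15  true
C6: b = 4 > 2, so we need h ≤ 8; h = 6 ≤ 8  true
C7: c = 12 lies in [8, 12]  true
C8: gcd(10, 4) = 2  true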